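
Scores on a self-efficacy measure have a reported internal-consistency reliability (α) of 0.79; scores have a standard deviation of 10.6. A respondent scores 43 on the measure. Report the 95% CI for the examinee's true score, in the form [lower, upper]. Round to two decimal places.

SEM = 10.60000×√(1 − 0.79000) ≃ 4.85753
Margin = 1.96 × 4.85753 ≃ 9.52076
Interval: (33.47924, 52.52076)

[33.48, 52.52]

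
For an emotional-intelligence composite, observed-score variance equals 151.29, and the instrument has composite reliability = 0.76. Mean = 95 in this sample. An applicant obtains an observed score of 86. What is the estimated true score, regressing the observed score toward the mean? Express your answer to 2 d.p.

T̂ = 0.7600(86) + 0.2400(95) ≈ 88.1600

88.16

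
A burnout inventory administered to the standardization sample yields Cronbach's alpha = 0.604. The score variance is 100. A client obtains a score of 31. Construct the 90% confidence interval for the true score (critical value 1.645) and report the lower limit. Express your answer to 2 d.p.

20.65

SD = √100 ≈ 10.0000
SEM = 10.0000 * √(1 − 0.6040) = 10.0000 * √0.3960 ≈ 10.0000 * 0.6293 ≈ 6.2929
Margin = 1.645 * 6.2929 ≈ 10.3517
Lower bound: 31 − 10.3517 = 20.6483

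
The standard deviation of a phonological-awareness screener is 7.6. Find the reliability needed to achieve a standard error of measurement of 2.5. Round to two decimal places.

0.89

r = 1 − (SEM / SD)² = 1 − (2.500 / 7.6)² ≃ 1 − 0.108 ≃ 0.892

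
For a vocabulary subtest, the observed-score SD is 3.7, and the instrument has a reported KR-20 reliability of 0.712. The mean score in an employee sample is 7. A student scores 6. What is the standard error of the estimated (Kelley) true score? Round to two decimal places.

SE_est = SD · √(r(1 − r)) = 3.7000 · √0.2051 ≈ 3.7000 · 0.4528 ≈ 1.6755

1.68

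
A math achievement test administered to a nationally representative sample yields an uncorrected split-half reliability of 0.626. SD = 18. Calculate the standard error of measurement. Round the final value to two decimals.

r_full = 2·0.626 / (1 + 0.626) ≈ 0.7700
SEM = 18.0000 · √(1 − 0.7700) = 18.0000 · √0.2300 ≈ 18.0000 · 0.4796 ≈ 8.6327

8.63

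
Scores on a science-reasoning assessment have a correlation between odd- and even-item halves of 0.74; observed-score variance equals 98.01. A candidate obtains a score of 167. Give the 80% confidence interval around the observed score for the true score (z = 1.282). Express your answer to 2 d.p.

[162.09, 171.91]

SD = √98.01 ≈ 9.900
r_full = 2·0.74 / (1 + 0.74) ≈ 0.851
The standard error of measurement is 9.900×√(1 − 0.851) ≈ 9.900×0.387 ≈ 3.827.
1.282 × SEM ≈ 4.906
CI = 167 ± 4.906 → [162.094, 171.906]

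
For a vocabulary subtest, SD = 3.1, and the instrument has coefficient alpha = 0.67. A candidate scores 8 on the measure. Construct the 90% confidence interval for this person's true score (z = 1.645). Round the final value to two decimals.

[5.07, 10.93]

SEM = 3.100 · √(1 − 0.670) = 3.100 · √0.330 ≈ 3.100 · 0.574 ≈ 1.781
1.645 · SEM ≈ 2.929
CI = 8 ± 2.929 → [5.071, 10.929]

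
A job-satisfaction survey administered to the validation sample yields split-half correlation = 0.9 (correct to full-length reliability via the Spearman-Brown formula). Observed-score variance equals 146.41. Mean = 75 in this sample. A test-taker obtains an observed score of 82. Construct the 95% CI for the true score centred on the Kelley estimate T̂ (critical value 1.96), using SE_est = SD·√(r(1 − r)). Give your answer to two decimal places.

SD = √146.41 ≈ 12.1000
r_full = 2·0.9 / (1 + 0.9) ≈ 0.9474
T̂ = 0.9474(82) + 0.0526(75) ≈ 81.6316
SE_est = 12.1000·√[r(1 − r)] ≈ 2.7019
95% CI: 81.6316 ± 5.2957 ≈ (76.3359, 86.9273)

[76.34, 86.93]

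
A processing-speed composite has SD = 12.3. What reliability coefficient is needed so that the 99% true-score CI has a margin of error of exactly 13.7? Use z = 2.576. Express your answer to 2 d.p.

0.81

Required SEM = 13.7 / 2.576 ≃ 5.3183
Required reliability = 1 − (SEM/SD)² = 1 − 0.1870 ≃ 0.8130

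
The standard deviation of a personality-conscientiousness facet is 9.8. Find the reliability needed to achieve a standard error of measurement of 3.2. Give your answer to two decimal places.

0.89

r = 1 − (SEM / SD)² = 1 − (3.2000 / 9.8)² ≈ 1 − 0.1066 ≈ 0.8934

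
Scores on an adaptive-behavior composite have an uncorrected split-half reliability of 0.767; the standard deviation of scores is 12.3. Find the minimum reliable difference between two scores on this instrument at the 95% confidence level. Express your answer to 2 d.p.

12.38

Full-length reliability (Spearman-Brown) = 2(0.767)/(1+0.767) ≈ 0.8681
SEM = 12.3000 × √(1 − 0.8681) = 12.3000 × √0.1319 ≈ 12.3000 × 0.3631 ≈ 4.4665
SE_diff = SEM × √2 ≈ 4.4665 × 1.4142 ≈ 6.3165
Smallest detectable difference = 1.96×6.3165 ≈ 12.3804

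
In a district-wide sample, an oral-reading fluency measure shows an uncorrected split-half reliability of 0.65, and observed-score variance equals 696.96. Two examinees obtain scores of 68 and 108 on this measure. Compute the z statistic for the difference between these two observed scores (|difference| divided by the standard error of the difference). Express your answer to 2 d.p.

2.33

SD = √696.96 = 26.400
r_full = 2·0.65 / (1 + 0.65) ≈ 0.788
The standard error of measurement is 26.400×√(1 − 0.788) ≈ 26.400×0.461 ≈ 12.159.
SE_diff = √2 × SEM ≈ 17.195
z = |68 − 108| / 17.195 = 40 / 17.195 ≈ 2.326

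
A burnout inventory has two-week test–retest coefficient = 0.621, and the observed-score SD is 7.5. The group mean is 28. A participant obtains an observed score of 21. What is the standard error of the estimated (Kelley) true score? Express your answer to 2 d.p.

3.64

SE_est = SD * √(r(1 − r)) = 7.500 * √0.235 ≈ 7.500 * 0.485 ≈ 3.639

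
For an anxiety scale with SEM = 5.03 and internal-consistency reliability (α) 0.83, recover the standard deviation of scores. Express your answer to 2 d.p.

12.20

SD = SEM / √(1 − r) = 5.03 / √0.170 ≈ 5.03 / 0.412 ≈ 12.200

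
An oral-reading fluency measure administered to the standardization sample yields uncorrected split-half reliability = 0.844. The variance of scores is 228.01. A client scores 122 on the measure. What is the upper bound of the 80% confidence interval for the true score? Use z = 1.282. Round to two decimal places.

SD = √228.01 ≈ 15.100
Spearman-Brown: r = 2(0.844) / (1 + 0.844) = 1.688 / 1.844 ≈ 0.915
The standard error of measurement is 15.100*√(1 − 0.915) ≈ 15.100*0.291 ≈ 4.392.
1.282 * SEM ≈ 5.630
Upper bound: 122 + 5.630 = 127.630

127.63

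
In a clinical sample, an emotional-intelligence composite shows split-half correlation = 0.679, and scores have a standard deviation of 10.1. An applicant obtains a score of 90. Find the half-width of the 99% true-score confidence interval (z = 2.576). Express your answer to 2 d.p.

Spearman-Brown: r = 2(0.679) / (1 + 0.679) = 1.3580 / 1.6790 ≈ 0.8088
SEM = 10.1000*√(1 − 0.8088) ≈ 4.4162
Margin = 2.576 * 4.4162 ≈ 11.3761

11.38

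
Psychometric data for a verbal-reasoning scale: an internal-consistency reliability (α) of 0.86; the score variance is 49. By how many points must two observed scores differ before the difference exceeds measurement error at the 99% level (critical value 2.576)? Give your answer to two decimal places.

σ = 49^(1/2) = 7.000
SEM = 7.000 × √(1 − 0.860) = 7.000 × √0.140 ≈ 7.000 × 0.374 ≈ 2.619
Standard error of the difference = 2.619·√2 ≈ 3.704
Minimum reliable difference = 2.576 × SE_diff ≈ 2.576 × 3.704 ≈ 9.542

9.54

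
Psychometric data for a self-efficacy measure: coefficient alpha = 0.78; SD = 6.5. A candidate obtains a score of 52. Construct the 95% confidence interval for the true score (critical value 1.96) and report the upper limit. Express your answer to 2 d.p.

57.98

SEM = 6.500*√(1 − 0.780) ≈ 3.049
Half-width = 1.96*3.049 ≈ 5.976
Upper limit = 52 + 5.976 ≈ 57.976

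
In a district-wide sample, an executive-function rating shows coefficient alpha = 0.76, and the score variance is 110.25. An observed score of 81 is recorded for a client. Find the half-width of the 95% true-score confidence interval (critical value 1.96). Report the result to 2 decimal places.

σ = 110.25^(1/2) = 10.50000
The standard error of measurement is 10.50000*√(1 − 0.76000) ≈ 10.50000*0.48990 ≈ 5.14393.
Half-width = 1.96*5.14393 ≈ 10.08210

10.08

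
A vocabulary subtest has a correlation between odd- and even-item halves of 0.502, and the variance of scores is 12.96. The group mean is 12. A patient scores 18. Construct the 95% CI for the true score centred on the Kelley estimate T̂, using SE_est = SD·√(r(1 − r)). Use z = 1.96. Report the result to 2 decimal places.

[12.69, 19.33]

σ = 12.96^(1/2) = 3.6000
r_full = 2·0.502 / (1 + 0.502) ≈ 0.6684
T̂ = r·X + (1 − r)·M = 0.6684·18 + 0.3316·12 ≈ 12.0320 + 3.9787 ≈ 16.0107
SE_est = SD · √(r(1 − r)) = 3.6000 · √0.2216 ≈ 3.6000 · 0.4708 ≈ 1.6948
CI = 16.0107 ± 1.96 · 1.6948 → [12.6889, 19.3324]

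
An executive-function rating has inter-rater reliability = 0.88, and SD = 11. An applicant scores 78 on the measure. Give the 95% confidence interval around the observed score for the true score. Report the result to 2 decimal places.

SEM = 11.000 × √(1 − 0.880) = 11.000 × √0.120 ≃ 11.000 × 0.346 ≃ 3.811
Margin = 1.96 × 3.811 ≃ 7.469
CI = 78 ± 7.469 → [70.531, 85.469]

[70.53, 85.47]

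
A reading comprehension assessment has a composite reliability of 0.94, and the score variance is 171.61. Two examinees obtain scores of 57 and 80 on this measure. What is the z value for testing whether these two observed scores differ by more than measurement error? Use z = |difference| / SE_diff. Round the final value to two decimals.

5.07

SD = √171.61 = 13.1000
SEM = 13.1000 × √(1 − 0.9400) = 13.1000 × √0.0600 ≈ 13.1000 × 0.2449 ≈ 3.2088
Standard error of the difference = 3.2088·√2 ≈ 4.5380
z = 23 / 4.5380 ≈ 5.0683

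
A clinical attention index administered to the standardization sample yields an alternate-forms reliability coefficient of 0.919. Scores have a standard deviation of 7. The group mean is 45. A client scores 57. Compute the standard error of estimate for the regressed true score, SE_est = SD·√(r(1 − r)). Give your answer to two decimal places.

SE_est = SD * √(r(1 − r)) = 7.0000 * √0.0744 ≈ 7.0000 * 0.2728 ≈ 1.9098

1.91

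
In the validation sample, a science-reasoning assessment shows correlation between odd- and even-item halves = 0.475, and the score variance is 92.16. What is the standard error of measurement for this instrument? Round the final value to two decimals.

5.73

SD = √92.16 ≈ 9.60000
r_full = 2·0.475 / (1 + 0.475) ≈ 0.64407
SEM = 9.60000·√(1 − 0.64407) ≈ 5.72737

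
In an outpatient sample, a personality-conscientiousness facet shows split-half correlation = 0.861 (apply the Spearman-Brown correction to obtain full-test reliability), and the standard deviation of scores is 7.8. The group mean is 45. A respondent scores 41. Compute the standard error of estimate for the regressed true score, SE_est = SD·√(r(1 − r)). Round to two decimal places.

2.05

r_full = 2·0.861 / (1 + 0.861) ≈ 0.9253
SE_est = 7.8000·√[r(1 − r)] ≈ 2.0506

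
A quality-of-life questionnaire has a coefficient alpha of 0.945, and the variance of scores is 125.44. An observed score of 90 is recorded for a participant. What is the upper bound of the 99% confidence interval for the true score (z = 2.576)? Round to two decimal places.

σ = 125.44^(1/2) = 11.200
SEM = 11.200·√(1 − 0.945) ≈ 2.627
2.576 · SEM ≈ 6.766
Upper limit = 90 + 6.766 ≈ 96.766

96.77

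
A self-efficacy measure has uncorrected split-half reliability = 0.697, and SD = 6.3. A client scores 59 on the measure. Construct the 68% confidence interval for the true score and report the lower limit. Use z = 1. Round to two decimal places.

56.34

Full-length reliability (Spearman-Brown) = 2(0.697)/(1+0.697) ≃ 0.8214
SEM = 6.3000 * √(1 − 0.8214) = 6.3000 * √0.1786 ≃ 6.3000 * 0.4226 ≃ 2.6621
Half-width = 1*2.6621 ≃ 2.6621
Lower bound: 59 − 2.6621 = 56.3379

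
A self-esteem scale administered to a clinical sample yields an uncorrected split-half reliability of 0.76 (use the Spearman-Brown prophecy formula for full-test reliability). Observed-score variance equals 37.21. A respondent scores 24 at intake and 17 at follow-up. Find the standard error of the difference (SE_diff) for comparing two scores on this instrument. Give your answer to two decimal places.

SD = √37.21 ≈ 6.10000
Spearman-Brown: r = 2(0.76) / (1 + 0.76) = 1.52000 / 1.76000 ≈ 0.86364
The standard error of measurement is 6.10000·√(1 − 0.86364) ≈ 6.10000·0.36927 ≈ 2.25257.
Standard error of the difference = 2.25257·√2 ≈ 3.18562

3.19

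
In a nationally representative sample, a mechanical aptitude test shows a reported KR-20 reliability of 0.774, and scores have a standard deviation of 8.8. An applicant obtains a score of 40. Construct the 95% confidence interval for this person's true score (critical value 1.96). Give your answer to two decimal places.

SEM = 8.8000 · √(1 − 0.7740) = 8.8000 · √0.2260 ≃ 8.8000 · 0.4754 ≃ 4.1835
Half-width = 1.96·4.1835 ≃ 8.1996
CI = 40 ± 8.1996 → [31.8004, 48.1996]

[31.80, 48.20]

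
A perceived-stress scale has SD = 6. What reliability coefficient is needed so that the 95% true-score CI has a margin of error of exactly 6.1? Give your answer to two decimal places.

0.73

SEM needed = half-width / z = 6.1/1.96 ≃ 3.112
r = 1 − (3.112/6)² ≃ 1 − 0.269 ≃ 0.731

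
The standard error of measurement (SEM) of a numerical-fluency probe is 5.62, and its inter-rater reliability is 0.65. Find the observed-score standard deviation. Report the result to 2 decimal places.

9.50

σ = SEM·(1 − r)^(−1/2) ≃ 5.62·1.690 ≃ 9.500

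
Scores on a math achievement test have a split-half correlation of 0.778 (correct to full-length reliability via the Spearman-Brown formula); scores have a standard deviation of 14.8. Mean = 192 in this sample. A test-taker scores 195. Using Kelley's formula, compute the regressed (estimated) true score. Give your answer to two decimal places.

Spearman-Brown: r = 2(0.778) / (1 + 0.778) = 1.5560 / 1.7780 ≈ 0.8751
Estimated true score = 0.8751*195 + (1 − 0.8751)*192 ≈ 194.6254

194.63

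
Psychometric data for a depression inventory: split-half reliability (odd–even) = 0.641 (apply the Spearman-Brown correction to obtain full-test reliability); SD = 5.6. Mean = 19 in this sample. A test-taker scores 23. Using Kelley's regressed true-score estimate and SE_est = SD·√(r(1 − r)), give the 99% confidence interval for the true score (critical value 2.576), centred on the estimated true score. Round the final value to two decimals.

r_full = 2·0.641 / (1 + 0.641) ≈ 0.781
Estimated true score = 0.781·23 + (1 − 0.781)·19 ≈ 22.125
SE_est = SD · √(r(1 − r)) = 5.600 · √0.171 ≈ 5.600 · 0.413 ≈ 2.315
CI = 22.125 ± 2.576 · 2.315 → [16.161, 28.089]

[16.16, 28.09]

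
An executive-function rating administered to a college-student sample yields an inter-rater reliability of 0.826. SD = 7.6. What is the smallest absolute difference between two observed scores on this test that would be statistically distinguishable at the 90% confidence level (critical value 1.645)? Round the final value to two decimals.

SEM = 7.6000*√(1 − 0.8260) ≈ 3.1702
SE_diff = √2 * SEM ≈ 4.4834
Smallest detectable difference = 1.645*4.4834 ≈ 7.3751

7.38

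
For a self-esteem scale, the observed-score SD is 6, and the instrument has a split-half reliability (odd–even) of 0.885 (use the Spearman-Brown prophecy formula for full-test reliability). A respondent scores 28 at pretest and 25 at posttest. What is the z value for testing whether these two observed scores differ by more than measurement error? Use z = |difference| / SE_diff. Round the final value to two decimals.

Spearman-Brown: r = 2(0.885) / (1 + 0.885) = 1.7700 / 1.8850 ≈ 0.9390
SEM = 6.0000 · √(1 − 0.9390) = 6.0000 · √0.0610 ≈ 6.0000 · 0.2470 ≈ 1.4820
SE_diff = √2 · SEM ≈ 2.0958
z = |28 − 25| / 2.0958 = 3 / 2.0958 ≈ 1.4314

1.43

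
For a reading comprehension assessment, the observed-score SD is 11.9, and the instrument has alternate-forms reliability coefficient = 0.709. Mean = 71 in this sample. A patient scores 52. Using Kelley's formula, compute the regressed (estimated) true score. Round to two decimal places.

57.53

T̂ = 0.709(52) + 0.291(71) ≈ 57.529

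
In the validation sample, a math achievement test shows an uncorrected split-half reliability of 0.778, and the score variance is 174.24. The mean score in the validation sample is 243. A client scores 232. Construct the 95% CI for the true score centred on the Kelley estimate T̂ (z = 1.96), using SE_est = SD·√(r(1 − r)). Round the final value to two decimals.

[224.82, 241.93]

SD = √174.24 ≈ 13.2000
r_full = 2·0.778 / (1 + 0.778) ≈ 0.8751
T̂ = 0.8751(232) + 0.1249(243) ≈ 233.3735
SE_est = SD × √(r(1 − r)) = 13.2000 × √0.1093 ≈ 13.2000 × 0.3306 ≈ 4.3634
95% CI: 233.3735 ± 8.5522 ≈ (224.8212, 241.9257)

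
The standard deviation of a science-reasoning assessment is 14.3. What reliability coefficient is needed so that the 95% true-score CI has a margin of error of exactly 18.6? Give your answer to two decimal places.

SEM needed = half-width / z = 18.6/1.96 ≈ 9.490
r = 1 − (SEM / SD)² = 1 − (9.490 / 14.3)² ≈ 1 − 0.440 ≈ 0.560

0.56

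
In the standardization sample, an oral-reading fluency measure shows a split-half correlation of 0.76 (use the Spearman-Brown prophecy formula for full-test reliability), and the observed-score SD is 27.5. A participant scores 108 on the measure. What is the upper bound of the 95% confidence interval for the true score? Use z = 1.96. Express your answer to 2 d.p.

127.90

Full-length reliability (Spearman-Brown) = 2(0.76)/(1+0.76) ≈ 0.864
SEM = 27.500·√(1 − 0.864) ≈ 10.155
Margin = 1.96 · 10.155 ≈ 19.904
Upper limit = 108 + 19.904 ≈ 127.904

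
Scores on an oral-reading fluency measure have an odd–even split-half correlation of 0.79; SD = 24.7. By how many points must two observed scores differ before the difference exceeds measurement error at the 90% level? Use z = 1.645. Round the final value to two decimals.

19.68

Full-length reliability (Spearman-Brown) = 2(0.79)/(1+0.79) ≈ 0.883
SEM = 24.700×√(1 − 0.883) ≈ 8.460
SE_diff = √2 × SEM ≈ 11.965
Smallest detectable difference = 1.645×11.965 ≈ 19.682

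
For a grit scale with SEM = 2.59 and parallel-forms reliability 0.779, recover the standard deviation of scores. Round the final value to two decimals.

5.51

σ = SEM·(1 − r)^(−1/2) ≈ 2.59×2.127 ≈ 5.509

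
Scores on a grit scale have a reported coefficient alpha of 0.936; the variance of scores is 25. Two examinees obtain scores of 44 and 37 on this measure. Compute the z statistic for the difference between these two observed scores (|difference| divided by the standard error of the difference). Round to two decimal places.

SD = √25 = 5.0000
SEM = 5.0000 × √(1 − 0.9360) = 5.0000 × √0.0640 ≈ 5.0000 × 0.2530 ≈ 1.2649
SE_diff = SEM × √2 ≈ 1.2649 × 1.4142 ≈ 1.7889
z = 7 / 1.7889 ≈ 3.9131

3.91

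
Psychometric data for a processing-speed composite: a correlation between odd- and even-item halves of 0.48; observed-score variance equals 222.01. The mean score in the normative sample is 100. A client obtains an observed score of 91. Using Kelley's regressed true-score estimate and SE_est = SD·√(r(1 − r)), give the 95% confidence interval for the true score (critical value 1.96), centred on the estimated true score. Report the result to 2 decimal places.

[80.22, 108.10]

σ = 222.01^(1/2) = 14.900
r_full = 2·0.48 / (1 + 0.48) ≈ 0.649
Estimated true score = 0.649*91 + (1 − 0.649)*100 ≈ 94.162
SE_est = SD * √(r(1 − r)) = 14.900 * √0.228 ≈ 14.900 * 0.477 ≈ 7.113
95% CI: 94.162 ± 13.942 ≈ (80.220, 108.104)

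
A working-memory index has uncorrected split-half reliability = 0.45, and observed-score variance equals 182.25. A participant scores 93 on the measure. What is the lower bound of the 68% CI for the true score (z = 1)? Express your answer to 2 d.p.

SD = √182.25 ≃ 13.500
Full-length reliability (Spearman-Brown) = 2(0.45)/(1+0.45) ≃ 0.621
SEM = 13.500*√(1 − 0.621) ≃ 8.314
Half-width = 1*8.314 ≃ 8.314
Lower limit = 93 − 8.314 ≃ 84.686

84.69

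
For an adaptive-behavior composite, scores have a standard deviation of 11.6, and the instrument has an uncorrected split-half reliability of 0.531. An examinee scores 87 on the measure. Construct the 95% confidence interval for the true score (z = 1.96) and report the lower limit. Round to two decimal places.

Spearman-Brown: r = 2(0.531) / (1 + 0.531) = 1.062 / 1.531 ≈ 0.694
The standard error of measurement is 11.600×√(1 − 0.694) ≈ 11.600×0.553 ≈ 6.420.
1.96 × SEM ≈ 12.584
Lower limit = 87 − 12.584 ≈ 74.416

74.42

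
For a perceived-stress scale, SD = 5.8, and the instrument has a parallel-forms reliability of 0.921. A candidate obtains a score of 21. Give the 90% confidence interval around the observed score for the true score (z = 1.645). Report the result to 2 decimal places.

[18.32, 23.68]

The standard error of measurement is 5.80000×√(1 − 0.92100) ≈ 5.80000×0.28107 ≈ 1.63020.
Half-width = 1.645×1.63020 ≈ 2.68168
CI = 21 ± 2.68168 → [18.31832, 23.68168]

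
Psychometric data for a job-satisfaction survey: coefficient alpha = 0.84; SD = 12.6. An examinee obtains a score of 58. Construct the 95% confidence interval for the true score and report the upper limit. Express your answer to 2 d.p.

The standard error of measurement is 12.60000*√(1 − 0.84000) ≈ 12.60000*0.40000 ≈ 5.04000.
1.96 * SEM ≈ 9.87840
Upper limit = 58 + 9.87840 ≈ 67.87840

67.88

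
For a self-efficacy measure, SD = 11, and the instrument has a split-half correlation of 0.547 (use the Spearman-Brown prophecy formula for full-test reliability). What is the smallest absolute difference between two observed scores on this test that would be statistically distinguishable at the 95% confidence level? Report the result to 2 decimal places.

16.50

r_full = 2·0.547 / (1 + 0.547) ≈ 0.70718
SEM = 11.00000*√(1 − 0.70718) ≈ 5.95246
SE_diff = SEM * √2 ≈ 5.95246 * 1.41421 ≈ 8.41805
Minimum reliable difference = 1.96 * SE_diff ≈ 1.96 * 8.41805 ≈ 16.49938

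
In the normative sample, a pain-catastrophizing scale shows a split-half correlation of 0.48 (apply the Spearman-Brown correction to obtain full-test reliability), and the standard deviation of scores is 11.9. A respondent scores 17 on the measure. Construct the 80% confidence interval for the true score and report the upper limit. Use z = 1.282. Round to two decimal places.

26.04

Full-length reliability (Spearman-Brown) = 2(0.48)/(1+0.48) ≈ 0.6486
SEM = 11.9000 · √(1 − 0.6486) = 11.9000 · √0.3514 ≈ 11.9000 · 0.5927 ≈ 7.0537
Margin = 1.282 · 7.0537 ≈ 9.0429
Upper limit = 17 + 9.0429 ≈ 26.0429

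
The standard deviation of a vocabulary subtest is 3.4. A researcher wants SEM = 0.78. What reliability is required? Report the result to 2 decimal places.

0.95

r = 1 − (0.780/3.4)² ≈ 1 − 0.053 ≈ 0.947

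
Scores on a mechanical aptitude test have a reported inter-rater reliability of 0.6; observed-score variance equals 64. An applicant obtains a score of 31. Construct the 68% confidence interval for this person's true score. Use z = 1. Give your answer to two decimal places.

[25.94, 36.06]

SD = √64 = 8.0000
SEM = 8.0000×√(1 − 0.6000) ≈ 5.0596
Margin = 1 × 5.0596 ≈ 5.0596
CI = 31 ± 5.0596 → [25.9404, 36.0596]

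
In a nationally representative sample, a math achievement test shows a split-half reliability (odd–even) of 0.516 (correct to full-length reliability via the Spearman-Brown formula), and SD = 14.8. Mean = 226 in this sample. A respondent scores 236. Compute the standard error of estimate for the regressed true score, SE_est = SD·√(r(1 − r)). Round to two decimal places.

6.90

Full-length reliability (Spearman-Brown) = 2(0.516)/(1+0.516) ≈ 0.68074
SE_est = SD * √(r(1 − r)) = 14.80000 * √0.21733 ≈ 14.80000 * 0.46619 ≈ 6.89962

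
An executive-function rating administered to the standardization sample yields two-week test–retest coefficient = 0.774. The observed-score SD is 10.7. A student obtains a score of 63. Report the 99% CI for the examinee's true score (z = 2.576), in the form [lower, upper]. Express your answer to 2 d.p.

SEM = 10.70000*√(1 − 0.77400) ≈ 5.08672
2.576 * SEM ≈ 13.10340
CI = 63 ± 13.10340 → [49.89660, 76.10340]

[49.90, 76.10]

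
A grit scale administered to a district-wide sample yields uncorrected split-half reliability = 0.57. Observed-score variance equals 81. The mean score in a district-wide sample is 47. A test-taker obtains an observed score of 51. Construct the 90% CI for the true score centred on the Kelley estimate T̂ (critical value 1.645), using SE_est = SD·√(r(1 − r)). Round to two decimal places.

SD = √81 = 9.00000
Full-length reliability (Spearman-Brown) = 2(0.57)/(1+0.57) ≃ 0.72611
T̂ = r·X + (1 − r)·M = 0.72611*51 + 0.27389*47 ≃ 37.03185 + 12.87261 ≃ 49.90446
SE_est = 9.00000·√[r(1 − r)] ≃ 4.01356
90% CI: 49.90446 ± 6.60230 ≃ (43.30216, 56.50676)

[43.30, 56.51]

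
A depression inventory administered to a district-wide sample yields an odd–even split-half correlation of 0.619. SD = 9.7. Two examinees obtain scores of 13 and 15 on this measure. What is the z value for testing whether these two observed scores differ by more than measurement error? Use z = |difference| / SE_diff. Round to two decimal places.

Spearman-Brown: r = 2(0.619) / (1 + 0.619) = 1.2380 / 1.6190 ≈ 0.7647
The standard error of measurement is 9.7000*√(1 − 0.7647) ≈ 9.7000*0.4851 ≈ 4.7056.
Standard error of the difference = 4.7056·√2 ≈ 6.6547
z = 2 / 6.6547 ≈ 0.3005

0.30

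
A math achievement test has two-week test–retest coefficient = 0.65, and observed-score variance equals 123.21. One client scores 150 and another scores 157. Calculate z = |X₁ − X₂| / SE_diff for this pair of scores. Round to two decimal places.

SD = √123.21 = 11.10000
SEM = 11.10000 * √(1 − 0.65000) = 11.10000 * √0.35000 ≃ 11.10000 * 0.59161 ≃ 6.56685
SE_diff = √2 * SEM ≃ 9.28693
z = |150 − 157| / 9.28693 = 7 / 9.28693 ≃ 0.75375

0.75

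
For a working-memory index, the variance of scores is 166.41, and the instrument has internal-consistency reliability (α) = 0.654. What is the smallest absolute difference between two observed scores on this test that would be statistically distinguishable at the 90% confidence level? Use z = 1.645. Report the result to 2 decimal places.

σ = 166.41^(1/2) = 12.900
The standard error of measurement is 12.900×√(1 − 0.654) ≃ 12.900×0.588 ≃ 7.588.
SE_diff = √2 × SEM ≃ 10.731
Minimum reliable difference = 1.645 × SE_diff ≃ 1.645 × 10.731 ≃ 17.653

17.65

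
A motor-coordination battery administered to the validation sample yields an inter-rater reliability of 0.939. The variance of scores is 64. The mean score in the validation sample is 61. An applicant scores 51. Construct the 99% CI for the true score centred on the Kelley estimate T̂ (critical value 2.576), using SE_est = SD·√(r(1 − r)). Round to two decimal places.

σ = 64^(1/2) = 8.000
T̂ = 0.939(51) + 0.061(61) ≈ 51.610
SE_est = 8.000·√[r(1 − r)] ≈ 1.915
CI = 51.610 ± 2.576 · 1.915 → [46.678, 56.542]

[46.68, 56.54]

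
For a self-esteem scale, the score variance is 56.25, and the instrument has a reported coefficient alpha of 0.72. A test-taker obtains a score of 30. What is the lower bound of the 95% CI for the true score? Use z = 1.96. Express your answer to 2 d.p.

22.22

SD = √56.25 = 7.5000
SEM = 7.5000 * √(1 − 0.7200) = 7.5000 * √0.2800 ≈ 7.5000 * 0.5292 ≈ 3.9686
1.96 * SEM ≈ 7.7785
Lower bound: 30 − 7.7785 = 22.2215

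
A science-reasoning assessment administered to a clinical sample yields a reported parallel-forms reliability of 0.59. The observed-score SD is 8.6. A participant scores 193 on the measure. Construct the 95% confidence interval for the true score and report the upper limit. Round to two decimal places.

203.79

SEM = 8.60000*√(1 − 0.59000) ≈ 5.50669
Half-width = 1.96*5.50669 ≈ 10.79311
Upper limit = 193 + 10.79311 ≈ 203.79311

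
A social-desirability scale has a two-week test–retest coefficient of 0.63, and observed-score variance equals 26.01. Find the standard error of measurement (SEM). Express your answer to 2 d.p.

σ = 26.01^(1/2) = 5.1000
The standard error of measurement is 5.1000*√(1 − 0.6300) ≃ 5.1000*0.6083 ≃ 3.1022.

3.10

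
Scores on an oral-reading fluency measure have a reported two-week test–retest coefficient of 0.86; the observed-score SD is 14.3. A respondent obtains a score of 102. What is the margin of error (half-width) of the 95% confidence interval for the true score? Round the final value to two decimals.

10.49

SEM = 14.300 × √(1 − 0.860) = 14.300 × √0.140 ≈ 14.300 × 0.374 ≈ 5.351
Margin = 1.96 × 5.351 ≈ 10.487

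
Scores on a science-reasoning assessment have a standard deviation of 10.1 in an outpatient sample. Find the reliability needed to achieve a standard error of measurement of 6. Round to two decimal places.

0.65

Required reliability = 1 − (SEM/SD)² = 1 − 0.35291 ≈ 0.64709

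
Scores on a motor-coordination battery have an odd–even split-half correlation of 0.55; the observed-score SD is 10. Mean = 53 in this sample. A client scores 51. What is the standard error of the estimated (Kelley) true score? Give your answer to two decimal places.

r_full = 2·0.55 / (1 + 0.55) ≈ 0.710
SE_est = SD * √(r(1 − r)) = 10.000 * √0.206 ≈ 10.000 * 0.454 ≈ 4.539

4.54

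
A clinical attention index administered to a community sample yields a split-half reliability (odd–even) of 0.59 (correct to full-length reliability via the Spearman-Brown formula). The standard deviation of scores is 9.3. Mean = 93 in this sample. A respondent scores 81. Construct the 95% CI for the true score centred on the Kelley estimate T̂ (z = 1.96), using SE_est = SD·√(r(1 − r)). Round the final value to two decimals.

r_full = 2·0.59 / (1 + 0.59) ≃ 0.7421
T̂ = r·X + (1 − r)·M = 0.7421·81 + 0.2579·93 ≃ 60.1132 + 23.9811 ≃ 84.0943
SE_est = 9.3000·√[r(1 − r)] ≃ 4.0684
CI = 84.0943 ± 1.96 · 4.0684 → [76.1204, 92.0683]

[76.12, 92.07]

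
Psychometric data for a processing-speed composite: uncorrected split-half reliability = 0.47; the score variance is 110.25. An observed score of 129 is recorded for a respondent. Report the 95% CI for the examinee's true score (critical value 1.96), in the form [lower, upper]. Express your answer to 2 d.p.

SD = √110.25 = 10.5000
Full-length reliability (Spearman-Brown) = 2(0.47)/(1+0.47) ≈ 0.6395
SEM = 10.5000 * √(1 − 0.6395) = 10.5000 * √0.3605 ≈ 10.5000 * 0.6005 ≈ 6.3048
1.96 * SEM ≈ 12.3573
CI = 129 ± 12.3573 → [116.6427, 141.3573]

[116.64, 141.36]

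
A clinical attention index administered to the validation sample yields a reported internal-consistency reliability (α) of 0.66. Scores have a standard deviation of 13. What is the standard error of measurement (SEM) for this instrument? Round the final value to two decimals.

SEM = 13.000×√(1 − 0.660) ≃ 7.580

7.58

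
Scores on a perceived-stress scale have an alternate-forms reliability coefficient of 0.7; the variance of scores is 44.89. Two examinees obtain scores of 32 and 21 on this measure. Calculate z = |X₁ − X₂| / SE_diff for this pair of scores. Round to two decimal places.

2.12

SD = √44.89 ≈ 6.7000
SEM = 6.7000 · √(1 − 0.7000) = 6.7000 · √0.3000 ≈ 6.7000 · 0.5477 ≈ 3.6697
SE_diff = SEM · √2 ≈ 3.6697 · 1.4142 ≈ 5.1898
z = 11 / 5.1898 ≈ 2.1195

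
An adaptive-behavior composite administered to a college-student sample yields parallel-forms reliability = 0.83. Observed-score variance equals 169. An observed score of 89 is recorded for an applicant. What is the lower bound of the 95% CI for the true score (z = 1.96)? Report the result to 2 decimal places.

σ = 169^(1/2) = 13.000
SEM = 13.000 × √(1 − 0.830) = 13.000 × √0.170 ≈ 13.000 × 0.412 ≈ 5.360
Margin = 1.96 × 5.360 ≈ 10.506
Lower bound: 89 − 10.506 = 78.494

78.49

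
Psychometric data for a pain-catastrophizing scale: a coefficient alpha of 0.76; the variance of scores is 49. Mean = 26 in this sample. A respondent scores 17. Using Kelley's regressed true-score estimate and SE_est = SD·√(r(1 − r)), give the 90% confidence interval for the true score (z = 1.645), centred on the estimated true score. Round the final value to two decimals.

SD = √49 = 7.0000
T̂ = r·X + (1 − r)·M = 0.7600·17 + 0.2400·26 = 12.9200 + 6.2400 ≈ 19.1600
SE_est = SD · √(r(1 − r)) = 7.0000 · √0.1824 ≈ 7.0000 · 0.4271 ≈ 2.9896
CI = 19.1600 ± 1.645 · 2.9896 → [14.2421, 24.0779]

[14.24, 24.08]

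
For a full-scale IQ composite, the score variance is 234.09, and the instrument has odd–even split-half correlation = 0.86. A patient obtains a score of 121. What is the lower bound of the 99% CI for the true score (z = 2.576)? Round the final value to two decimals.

110.19

SD = √234.09 = 15.3000
Spearman-Brown: r = 2(0.86) / (1 + 0.86) = 1.7200 / 1.8600 ≃ 0.9247
SEM = 15.3000 × √(1 − 0.9247) = 15.3000 × √0.0753 ≃ 15.3000 × 0.2744 ≃ 4.1976
2.576 × SEM ≃ 10.8130
Lower limit = 121 − 10.8130 ≃ 110.1870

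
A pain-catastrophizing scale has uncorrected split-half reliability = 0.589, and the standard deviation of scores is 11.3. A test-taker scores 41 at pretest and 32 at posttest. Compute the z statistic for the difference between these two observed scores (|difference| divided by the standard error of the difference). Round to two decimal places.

Spearman-Brown: r = 2(0.589) / (1 + 0.589) = 1.17800 / 1.58900 ≃ 0.74135
SEM = 11.30000*√(1 − 0.74135) ≃ 5.74695
Standard error of the difference = 5.74695·√2 ≃ 8.12741
z = |41 − 32| / 8.12741 = 9 / 8.12741 ≃ 1.10736

1.11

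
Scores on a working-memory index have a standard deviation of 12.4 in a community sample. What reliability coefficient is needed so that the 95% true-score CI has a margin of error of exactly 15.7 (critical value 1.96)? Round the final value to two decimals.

Required SEM = 15.7 / 1.96 ≈ 8.0102
r = 1 − (SEM / SD)² = 1 − (8.0102 / 12.4)² ≈ 1 − 0.4173 ≈ 0.5827

0.58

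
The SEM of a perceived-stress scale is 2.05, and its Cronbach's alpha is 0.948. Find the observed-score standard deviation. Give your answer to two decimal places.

8.99

SD = SEM / √(1 − r) = 2.05 / √0.05200 ≈ 2.05 / 0.22804 ≈ 8.98984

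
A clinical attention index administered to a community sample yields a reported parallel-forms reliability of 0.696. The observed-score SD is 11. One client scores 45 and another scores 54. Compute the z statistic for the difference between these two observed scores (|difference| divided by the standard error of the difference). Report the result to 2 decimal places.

1.05

SEM = 11.0000·√(1 − 0.6960) ≃ 6.0650
Standard error of the difference = 6.0650·√2 ≃ 8.5772
z = 9 / 8.5772 ≃ 1.0493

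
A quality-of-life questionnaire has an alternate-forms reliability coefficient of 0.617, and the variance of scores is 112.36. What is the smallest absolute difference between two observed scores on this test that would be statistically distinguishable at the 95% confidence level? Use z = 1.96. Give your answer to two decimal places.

18.18

σ = 112.36^(1/2) = 10.6000
SEM = 10.6000 · √(1 − 0.6170) = 10.6000 · √0.3830 ≈ 10.6000 · 0.6189 ≈ 6.5600
SE_diff = SEM · √2 ≈ 6.5600 · 1.4142 ≈ 9.2773
Smallest detectable difference = 1.96·9.2773 ≈ 18.1835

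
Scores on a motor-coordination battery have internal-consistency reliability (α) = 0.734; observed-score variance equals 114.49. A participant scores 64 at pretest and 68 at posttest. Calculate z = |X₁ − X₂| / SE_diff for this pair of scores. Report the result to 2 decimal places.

0.51

σ = 114.49^(1/2) = 10.700
SEM = 10.700 × √(1 − 0.734) = 10.700 × √0.266 ≈ 10.700 × 0.516 ≈ 5.519
SE_diff = √2 × SEM ≈ 7.804
z = 4 / 7.804 ≈ 0.513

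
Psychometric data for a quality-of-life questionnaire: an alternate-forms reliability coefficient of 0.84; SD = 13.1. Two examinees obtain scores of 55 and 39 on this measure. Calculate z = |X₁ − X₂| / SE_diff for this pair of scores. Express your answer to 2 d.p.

The standard error of measurement is 13.10000×√(1 − 0.84000) ≃ 13.10000×0.40000 ≃ 5.24000.
SE_diff = √2 × SEM ≃ 7.41048
z = 16 / 7.41048 ≃ 2.15910

2.16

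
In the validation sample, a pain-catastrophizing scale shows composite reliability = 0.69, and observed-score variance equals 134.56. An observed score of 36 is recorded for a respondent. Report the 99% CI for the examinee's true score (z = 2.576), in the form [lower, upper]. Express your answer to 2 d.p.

SD = √134.56 = 11.600
The standard error of measurement is 11.600·√(1 − 0.690) ≃ 11.600·0.557 ≃ 6.459.
2.576 · SEM ≃ 16.637
CI = 36 ± 16.637 → [19.363, 52.637]

[19.36, 52.64]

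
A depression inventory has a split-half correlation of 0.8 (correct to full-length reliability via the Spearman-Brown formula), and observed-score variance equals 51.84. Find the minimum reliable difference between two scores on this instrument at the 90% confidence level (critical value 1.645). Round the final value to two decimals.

5.58

σ = 51.84^(1/2) = 7.200
Full-length reliability (Spearman-Brown) = 2(0.8)/(1+0.8) ≈ 0.889
The standard error of measurement is 7.200·√(1 − 0.889) ≈ 7.200·0.333 ≈ 2.400.
Standard error of the difference = 2.400·√2 ≈ 3.394
Smallest detectable difference = 1.645·3.394 ≈ 5.583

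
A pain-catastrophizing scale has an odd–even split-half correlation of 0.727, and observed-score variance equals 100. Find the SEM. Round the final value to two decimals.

3.98

σ = 100^(1/2) = 10.0000
Spearman-Brown: r = 2(0.727) / (1 + 0.727) = 1.4540 / 1.7270 ≈ 0.8419
SEM = 10.0000 * √(1 − 0.8419) = 10.0000 * √0.1581 ≈ 10.0000 * 0.3976 ≈ 3.9759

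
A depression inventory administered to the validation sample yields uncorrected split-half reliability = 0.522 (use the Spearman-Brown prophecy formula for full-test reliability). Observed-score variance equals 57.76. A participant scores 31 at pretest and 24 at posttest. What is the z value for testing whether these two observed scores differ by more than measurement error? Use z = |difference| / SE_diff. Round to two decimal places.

1.16

SD = √57.76 = 7.600
r_full = 2·0.522 / (1 + 0.522) ≈ 0.686
SEM = 7.600*√(1 − 0.686) ≈ 4.259
SE_diff = SEM * √2 ≈ 4.259 * 1.414 ≈ 6.023
z = |31 − 24| / 6.023 = 7 / 6.023 ≈ 1.162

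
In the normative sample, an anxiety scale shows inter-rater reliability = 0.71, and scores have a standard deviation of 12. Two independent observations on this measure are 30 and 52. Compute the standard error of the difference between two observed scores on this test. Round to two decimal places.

9.14

The standard error of measurement is 12.00000·√(1 − 0.71000) ≈ 12.00000·0.53852 ≈ 6.46220.
SE_diff = SEM · √2 ≈ 6.46220 · 1.41421 ≈ 9.13893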